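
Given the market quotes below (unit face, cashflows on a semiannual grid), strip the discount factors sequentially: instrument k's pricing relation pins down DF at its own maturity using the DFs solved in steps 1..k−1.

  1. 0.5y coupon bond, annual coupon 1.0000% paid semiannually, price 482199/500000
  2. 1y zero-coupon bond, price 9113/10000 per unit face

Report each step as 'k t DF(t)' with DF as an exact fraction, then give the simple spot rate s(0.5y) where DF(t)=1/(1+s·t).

step 1 [0.5y] bond c/2=1/200: DF=(482199/500000 − 1/200·(0))/(1+1/200) = 2399/2500 ≈ 0.959600
step 2 [1y] zero: DF = P = 9113/10000 ≈ 0.911300

1 1/2 2399/2500
2 1 9113/10000
s(0.5y) = (1/(2399/2500) − 1)/(1/2) = 202/2399 ≈ 8.4202%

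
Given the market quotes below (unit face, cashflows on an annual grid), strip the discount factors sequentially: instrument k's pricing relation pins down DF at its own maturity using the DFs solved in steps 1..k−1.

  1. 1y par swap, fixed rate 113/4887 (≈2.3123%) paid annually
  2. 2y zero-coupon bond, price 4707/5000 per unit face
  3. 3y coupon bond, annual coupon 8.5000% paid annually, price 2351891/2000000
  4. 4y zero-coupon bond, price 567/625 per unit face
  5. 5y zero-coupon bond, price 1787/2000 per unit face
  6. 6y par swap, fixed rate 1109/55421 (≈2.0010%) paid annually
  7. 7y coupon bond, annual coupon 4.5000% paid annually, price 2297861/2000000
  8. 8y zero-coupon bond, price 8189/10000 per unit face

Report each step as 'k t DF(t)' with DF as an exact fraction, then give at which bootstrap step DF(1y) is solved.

1 1 4887/5000
2 2 4707/5000
3 3 1867/2000
4 4 567/625
5 5 1787/2000
6 6 8891/10000
7 7 538/625
8 8 8189/10000
DF(1y) is solved at step 1

step 1 [1y] swap r/1=113/4887: DF=(1 − 113/4887·(0))/(1+113/4887) = 4887/5000 ≈ 0.977400
step 2 [2y] zero: DF = P = 4707/5000 ≈ 0.941400
step 3 [3y] bond c/1=17/200: DF=(2351891/2000000 − 17/200·(0.977400+0.941400))/(1+17/200) = 1867/2000 ≈ 0.933500
step 4 [4y] zero: DF = P = 567/625 ≈ 0.907200
step 5 [5y] zero: DF = P = 1787/2000 ≈ 0.893500
step 6 [6y] swap r/1=1109/55421: DF=(1 − 1109/55421·(0.977400+0.941400+0.933500+0.907200+0.893500))/(1+1109/55421) = 8891/10000 ≈ 0.889100
step 7 [7y] bond c/1=9/200: DF=(2297861/2000000 − 9/200·(0.977400+0.941400+0.933500+0.907200+0.893500+0.889100))/(1+9/200) = 538/625 ≈ 0.860800
step 8 [8y] zero: DF = P = 8189/10000 ≈ 0.818900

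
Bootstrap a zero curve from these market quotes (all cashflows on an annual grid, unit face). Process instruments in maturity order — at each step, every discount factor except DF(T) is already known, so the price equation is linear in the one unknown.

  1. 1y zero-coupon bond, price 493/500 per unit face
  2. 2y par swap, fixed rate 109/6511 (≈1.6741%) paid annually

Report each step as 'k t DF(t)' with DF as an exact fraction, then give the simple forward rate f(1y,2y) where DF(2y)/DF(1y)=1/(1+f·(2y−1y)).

step 1 [1y] zero: DF = P = 493/500 ≈ 0.986000
step 2 [2y] swap r/1=109/6511: DF=(1 − 109/6511·(0.986000))/(1+109/6511) = 9673/10000 ≈ 0.967300

1 1 493/500
2 2 9673/10000
f(1y,2y) = ((493/500)/(9673/10000) − 1)/(1) = 11/569 ≈ 1.9332%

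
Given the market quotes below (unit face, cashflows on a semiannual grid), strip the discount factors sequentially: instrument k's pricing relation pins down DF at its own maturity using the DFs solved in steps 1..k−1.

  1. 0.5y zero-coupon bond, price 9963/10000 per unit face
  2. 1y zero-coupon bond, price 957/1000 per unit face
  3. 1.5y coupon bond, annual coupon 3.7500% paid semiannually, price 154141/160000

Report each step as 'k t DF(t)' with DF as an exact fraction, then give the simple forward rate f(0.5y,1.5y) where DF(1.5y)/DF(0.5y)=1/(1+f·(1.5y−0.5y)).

step 1 [0.5y] zero: DF = P = 9963/10000 ≈ 0.996300
step 2 [1y] zero: DF = P = 957/1000 ≈ 0.957000
step 3 [1.5y] bond c/2=3/160: DF=(154141/160000 − 3/160·(0.996300+0.957000))/(1+3/160) = 9097/10000 ≈ 0.909700

1 1/2 9963/10000
2 1 957/1000
3 3/2 9097/10000
f(0.5y,1.5y) = ((9963/10000)/(9097/10000) − 1)/(1) = 866/9097 ≈ 9.5196%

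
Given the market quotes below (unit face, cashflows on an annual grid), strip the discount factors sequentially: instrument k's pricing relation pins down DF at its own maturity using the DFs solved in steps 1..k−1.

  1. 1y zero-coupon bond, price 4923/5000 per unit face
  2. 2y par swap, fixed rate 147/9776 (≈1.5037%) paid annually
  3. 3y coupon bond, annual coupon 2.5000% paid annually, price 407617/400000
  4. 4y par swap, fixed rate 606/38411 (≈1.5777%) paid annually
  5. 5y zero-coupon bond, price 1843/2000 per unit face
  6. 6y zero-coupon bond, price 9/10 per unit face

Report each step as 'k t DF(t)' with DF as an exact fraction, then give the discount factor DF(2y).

1 1 4923/5000
2 2 4853/5000
3 3 1893/2000
4 4 4697/5000
5 5 1843/2000
6 6 9/10
DF(2y) = 4853/5000 ≈ 0.970600

step 1 [1y] zero: DF = P = 4923/5000 ≈ 0.984600
step 2 [2y] swap r/1=147/9776: DF=(1 − 147/9776·(0.984600))/(1+147/9776) = 4853/5000 ≈ 0.970600
step 3 [3y] bond c/1=1/40: DF=(407617/400000 − 1/40·(0.984600+0.970600))/(1+1/40) = 1893/2000 ≈ 0.946500
step 4 [4y] swap r/1=606/38411: DF=(1 − 606/38411·(0.984600+0.970600+0.946500))/(1+606/38411) = 4697/5000 ≈ 0.939400
step 5 [5y] zero: DF = P = 1843/2000 ≈ 0.921500
step 6 [6y] zero: DF = P = 9/10 ≈ 0.900000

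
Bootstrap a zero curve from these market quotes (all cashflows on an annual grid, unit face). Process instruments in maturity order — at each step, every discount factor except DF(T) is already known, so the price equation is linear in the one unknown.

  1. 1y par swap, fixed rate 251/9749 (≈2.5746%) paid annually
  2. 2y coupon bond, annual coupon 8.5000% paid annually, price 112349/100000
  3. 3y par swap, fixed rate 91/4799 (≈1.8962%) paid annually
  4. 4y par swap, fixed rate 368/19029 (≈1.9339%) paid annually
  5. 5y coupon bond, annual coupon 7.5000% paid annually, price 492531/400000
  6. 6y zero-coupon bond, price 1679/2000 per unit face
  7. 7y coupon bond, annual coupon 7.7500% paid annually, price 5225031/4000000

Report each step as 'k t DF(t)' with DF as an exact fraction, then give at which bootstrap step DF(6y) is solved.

step 1 [1y] swap r/1=251/9749: DF=(1 − 251/9749·(0))/(1+251/9749) = 9749/10000 ≈ 0.974900
step 2 [2y] bond c/1=17/200: DF=(112349/100000 − 17/200·(0.974900))/(1+17/200) = 9591/10000 ≈ 0.959100
step 3 [3y] swap r/1=91/4799: DF=(1 − 91/4799·(0.974900+0.959100))/(1+91/4799) = 4727/5000 ≈ 0.945400
step 4 [4y] swap r/1=368/19029: DF=(1 − 368/19029·(0.974900+0.959100+0.945400))/(1+368/19029) = 579/625 ≈ 0.926400
step 5 [5y] bond c/1=3/40: DF=(492531/400000 − 3/40·(0.974900+0.959100+0.945400+0.926400))/(1+3/40) = 8799/10000 ≈ 0.879900
step 6 [6y] zero: DF = P = 1679/2000 ≈ 0.839500
step 7 [7y] bond c/1=31/400: DF=(5225031/4000000 − 31/400·(0.974900+0.959100+0.945400+0.926400+0.879900+0.839500))/(1+31/400) = 8149/10000 ≈ 0.814900

1 1 9749/10000
2 2 9591/10000
3 3 4727/5000
4 4 579/625
5 5 8799/10000
6 6 1679/2000
7 7 8149/10000
DF(6y) is solved at step 6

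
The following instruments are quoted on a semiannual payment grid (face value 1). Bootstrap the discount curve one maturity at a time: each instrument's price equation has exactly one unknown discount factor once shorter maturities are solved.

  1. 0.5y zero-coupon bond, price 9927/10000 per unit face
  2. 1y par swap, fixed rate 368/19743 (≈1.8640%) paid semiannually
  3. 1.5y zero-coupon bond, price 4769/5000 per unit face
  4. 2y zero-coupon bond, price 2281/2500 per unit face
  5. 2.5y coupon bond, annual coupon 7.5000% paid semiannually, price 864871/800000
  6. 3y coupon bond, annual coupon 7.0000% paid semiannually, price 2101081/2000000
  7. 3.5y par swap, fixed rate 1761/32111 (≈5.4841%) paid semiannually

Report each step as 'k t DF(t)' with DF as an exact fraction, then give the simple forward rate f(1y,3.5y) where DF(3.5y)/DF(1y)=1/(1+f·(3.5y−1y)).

step 1 [0.5y] zero: DF = P = 9927/10000 ≈ 0.992700
step 2 [1y] swap r/2=184/19743: DF=(1 − 184/19743·(0.992700))/(1+184/19743) = 1227/1250 ≈ 0.981600
step 3 [1.5y] zero: DF = P = 4769/5000 ≈ 0.953800
step 4 [2y] zero: DF = P = 2281/2500 ≈ 0.912400
step 5 [2.5y] bond c/2=3/80: DF=(864871/800000 − 3/80·(0.992700+0.981600+0.953800+0.912400))/(1+3/80) = 1129/1250 ≈ 0.903200
step 6 [3y] bond c/2=7/200: DF=(2101081/2000000 − 7/200·(0.992700+0.981600+0.953800+0.912400+0.903200))/(1+7/200) = 4273/5000 ≈ 0.854600
step 7 [3.5y] swap r/2=1761/64222: DF=(1 − 1761/64222·(0.992700+0.981600+0.953800+0.912400+0.903200+0.854600))/(1+1761/64222) = 8239/10000 ≈ 0.823900

1 1/2 9927/10000
2 1 1227/1250
3 3/2 4769/5000
4 2 2281/2500
5 5/2 1129/1250
6 3 4273/5000
7 7/2 8239/10000
f(1y,3.5y) = ((1227/1250)/(8239/10000) − 1)/(5/2) = 3154/41195 ≈ 7.6563%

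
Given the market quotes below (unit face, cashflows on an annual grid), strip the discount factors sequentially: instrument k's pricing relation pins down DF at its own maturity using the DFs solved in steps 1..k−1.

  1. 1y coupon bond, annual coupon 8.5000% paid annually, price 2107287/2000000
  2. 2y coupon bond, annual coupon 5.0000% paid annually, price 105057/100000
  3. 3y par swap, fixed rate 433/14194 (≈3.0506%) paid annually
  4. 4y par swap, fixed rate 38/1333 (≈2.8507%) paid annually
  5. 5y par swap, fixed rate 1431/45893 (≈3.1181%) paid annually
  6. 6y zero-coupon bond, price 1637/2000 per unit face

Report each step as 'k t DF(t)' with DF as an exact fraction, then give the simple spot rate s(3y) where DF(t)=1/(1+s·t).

step 1 [1y] bond c/1=17/200: DF=(2107287/2000000 − 17/200·(0))/(1+17/200) = 9711/10000 ≈ 0.971100
step 2 [2y] bond c/1=1/20: DF=(105057/100000 − 1/20·(0.971100))/(1+1/20) = 9543/10000 ≈ 0.954300
step 3 [3y] swap r/1=433/14194: DF=(1 − 433/14194·(0.971100+0.954300))/(1+433/14194) = 4567/5000 ≈ 0.913400
step 4 [4y] swap r/1=38/1333: DF=(1 − 38/1333·(0.971100+0.954300+0.913400))/(1+38/1333) = 1117/1250 ≈ 0.893600
step 5 [5y] swap r/1=1431/45893: DF=(1 − 1431/45893·(0.971100+0.954300+0.913400+0.893600))/(1+1431/45893) = 8569/10000 ≈ 0.856900
step 6 [6y] zero: DF = P = 1637/2000 ≈ 0.818500

1 1 9711/10000
2 2 9543/10000
3 3 4567/5000
4 4 1117/1250
5 5 8569/10000
6 6 1637/2000
s(3y) = (1/(4567/5000) − 1)/(3) = 433/13701 ≈ 3.1604%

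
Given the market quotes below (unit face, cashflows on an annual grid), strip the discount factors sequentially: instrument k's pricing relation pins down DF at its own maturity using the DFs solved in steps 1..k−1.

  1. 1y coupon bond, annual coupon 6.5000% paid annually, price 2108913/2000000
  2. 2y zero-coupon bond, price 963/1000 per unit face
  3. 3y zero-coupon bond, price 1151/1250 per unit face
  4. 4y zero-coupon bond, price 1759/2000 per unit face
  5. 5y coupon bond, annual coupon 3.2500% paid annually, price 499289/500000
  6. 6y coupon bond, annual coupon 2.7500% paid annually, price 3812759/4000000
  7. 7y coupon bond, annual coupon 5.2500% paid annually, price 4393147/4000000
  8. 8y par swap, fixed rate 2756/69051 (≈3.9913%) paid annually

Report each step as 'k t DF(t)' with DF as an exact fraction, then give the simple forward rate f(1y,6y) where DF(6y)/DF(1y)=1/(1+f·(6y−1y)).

1 1 9901/10000
2 2 963/1000
3 3 1151/1250
4 4 1759/2000
5 5 849/1000
6 6 1609/2000
7 7 3869/5000
8 8 1811/2500
f(1y,6y) = ((9901/10000)/(1609/2000) − 1)/(5) = 1856/40225 ≈ 4.6140%

step 1 [1y] bond c/1=13/200: DF=(2108913/2000000 − 13/200·(0))/(1+13/200) = 9901/10000 ≈ 0.990100
step 2 [2y] zero: DF = P = 963/1000 ≈ 0.963000
step 3 [3y] zero: DF = P = 1151/1250 ≈ 0.920800
step 4 [4y] zero: DF = P = 1759/2000 ≈ 0.879500
step 5 [5y] bond c/1=13/400: DF=(499289/500000 − 13/400·(0.990100+0.963000+0.920800+0.879500))/(1+13/400) = 849/1000 ≈ 0.849000
step 6 [6y] bond c/1=11/400: DF=(3812759/4000000 − 11/400·(0.990100+0.963000+0.920800+0.879500+0.849000))/(1+11/400) = 1609/2000 ≈ 0.804500
step 7 [7y] bond c/1=21/400: DF=(4393147/4000000 − 21/400·(0.990100+0.963000+0.920800+0.879500+0.849000+0.804500))/(1+21/400) = 3869/5000 ≈ 0.773800
step 8 [8y] swap r/1=2756/69051: DF=(1 − 2756/69051·(0.990100+0.963000+0.920800+0.879500+0.849000+0.804500+0.773800))/(1+2756/69051) = 1811/2500 ≈ 0.724400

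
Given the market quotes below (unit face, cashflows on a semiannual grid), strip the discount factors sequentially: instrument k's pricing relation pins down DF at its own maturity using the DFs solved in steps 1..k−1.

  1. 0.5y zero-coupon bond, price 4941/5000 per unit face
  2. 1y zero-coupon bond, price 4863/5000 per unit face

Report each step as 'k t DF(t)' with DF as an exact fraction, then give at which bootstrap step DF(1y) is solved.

step 1 [0.5y] zero: DF = P = 4941/5000 ≈ 0.988200
step 2 [1y] zero: DF = P = 4863/5000 ≈ 0.972600

1 1/2 4941/5000
2 1 4863/5000
DF(1y) is solved at step 2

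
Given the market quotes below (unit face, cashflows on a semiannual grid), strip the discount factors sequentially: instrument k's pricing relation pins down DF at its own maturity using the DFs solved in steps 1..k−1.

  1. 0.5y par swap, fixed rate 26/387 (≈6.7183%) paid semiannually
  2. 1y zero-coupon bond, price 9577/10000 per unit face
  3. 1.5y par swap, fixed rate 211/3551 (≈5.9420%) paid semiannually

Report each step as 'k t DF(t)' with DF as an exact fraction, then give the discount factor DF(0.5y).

1 1/2 387/400
2 1 9577/10000
3 3/2 2289/2500
DF(0.5y) = 387/400 ≈ 0.967500

step 1 [0.5y] swap r/2=13/387: DF=(1 − 13/387·(0))/(1+13/387) = 387/400 ≈ 0.967500
step 2 [1y] zero: DF = P = 9577/10000 ≈ 0.957700
step 3 [1.5y] swap r/2=211/7102: DF=(1 − 211/7102·(0.967500+0.957700))/(1+211/7102) = 2289/2500 ≈ 0.915600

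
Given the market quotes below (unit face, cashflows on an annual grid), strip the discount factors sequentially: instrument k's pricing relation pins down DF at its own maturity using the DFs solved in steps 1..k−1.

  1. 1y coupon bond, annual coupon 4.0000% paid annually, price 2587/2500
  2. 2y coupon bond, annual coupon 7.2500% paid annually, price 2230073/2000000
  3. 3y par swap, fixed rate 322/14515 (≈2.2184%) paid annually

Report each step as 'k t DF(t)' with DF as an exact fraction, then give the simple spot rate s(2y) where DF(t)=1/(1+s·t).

step 1 [1y] bond c/1=1/25: DF=(2587/2500 − 1/25·(0))/(1+1/25) = 199/200 ≈ 0.995000
step 2 [2y] bond c/1=29/400: DF=(2230073/2000000 − 29/400·(0.995000))/(1+29/400) = 2431/2500 ≈ 0.972400
step 3 [3y] swap r/1=322/14515: DF=(1 − 322/14515·(0.995000+0.972400))/(1+322/14515) = 2339/2500 ≈ 0.935600

1 1 199/200
2 2 2431/2500
3 3 2339/2500
s(2y) = (1/(2431/2500) − 1)/(2) = 69/4862 ≈ 1.4192%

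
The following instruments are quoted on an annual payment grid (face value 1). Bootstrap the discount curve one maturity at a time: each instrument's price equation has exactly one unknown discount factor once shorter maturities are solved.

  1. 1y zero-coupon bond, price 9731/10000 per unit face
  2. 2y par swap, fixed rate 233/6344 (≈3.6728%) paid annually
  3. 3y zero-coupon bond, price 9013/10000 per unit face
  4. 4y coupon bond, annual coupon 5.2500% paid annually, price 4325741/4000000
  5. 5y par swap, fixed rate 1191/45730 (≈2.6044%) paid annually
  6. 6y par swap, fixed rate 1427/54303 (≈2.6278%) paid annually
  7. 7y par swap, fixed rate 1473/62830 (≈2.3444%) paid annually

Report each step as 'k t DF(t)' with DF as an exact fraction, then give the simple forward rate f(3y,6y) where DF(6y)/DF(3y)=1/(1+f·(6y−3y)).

1 1 9731/10000
2 2 9301/10000
3 3 9013/10000
4 4 2219/2500
5 5 8809/10000
6 6 8573/10000
7 7 8527/10000
f(3y,6y) = ((9013/10000)/(8573/10000) − 1)/(3) = 440/25719 ≈ 1.7108%

step 1 [1y] zero: DF = P = 9731/10000 ≈ 0.973100
step 2 [2y] swap r/1=233/6344: DF=(1 − 233/6344·(0.973100))/(1+233/6344) = 9301/10000 ≈ 0.930100
step 3 [3y] zero: DF = P = 9013/10000 ≈ 0.901300
step 4 [4y] bond c/1=21/400: DF=(4325741/4000000 − 21/400·(0.973100+0.930100+0.901300))/(1+21/400) = 2219/2500 ≈ 0.887600
step 5 [5y] swap r/1=1191/45730: DF=(1 − 1191/45730·(0.973100+0.930100+0.901300+0.887600))/(1+1191/45730) = 8809/10000 ≈ 0.880900
step 6 [6y] swap r/1=1427/54303: DF=(1 − 1427/54303·(0.973100+0.930100+0.901300+0.887600+0.880900))/(1+1427/54303) = 8573/10000 ≈ 0.857300
step 7 [7y] swap r/1=1473/62830: DF=(1 − 1473/62830·(0.973100+0.930100+0.901300+0.887600+0.880900+0.857300))/(1+1473/62830) = 8527/10000 ≈ 0.852700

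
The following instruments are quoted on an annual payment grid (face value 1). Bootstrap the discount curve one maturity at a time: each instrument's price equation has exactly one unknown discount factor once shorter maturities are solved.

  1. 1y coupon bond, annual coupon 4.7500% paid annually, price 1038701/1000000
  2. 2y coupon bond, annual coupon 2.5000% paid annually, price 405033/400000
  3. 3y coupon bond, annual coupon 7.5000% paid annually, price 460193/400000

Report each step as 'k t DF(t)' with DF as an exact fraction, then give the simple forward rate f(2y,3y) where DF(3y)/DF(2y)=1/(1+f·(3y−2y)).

1 1 2479/2500
2 2 9637/10000
3 3 4669/5000
f(2y,3y) = ((9637/10000)/(4669/5000) − 1)/(1) = 13/406 ≈ 3.2020%

step 1 [1y] bond c/1=19/400: DF=(1038701/1000000 − 19/400·(0))/(1+19/400) = 2479/2500 ≈ 0.991600
step 2 [2y] bond c/1=1/40: DF=(405033/400000 − 1/40·(0.991600))/(1+1/40) = 9637/10000 ≈ 0.963700
step 3 [3y] bond c/1=3/40: DF=(460193/400000 − 3/40·(0.991600+0.963700))/(1+3/40) = 4669/5000 ≈ 0.933800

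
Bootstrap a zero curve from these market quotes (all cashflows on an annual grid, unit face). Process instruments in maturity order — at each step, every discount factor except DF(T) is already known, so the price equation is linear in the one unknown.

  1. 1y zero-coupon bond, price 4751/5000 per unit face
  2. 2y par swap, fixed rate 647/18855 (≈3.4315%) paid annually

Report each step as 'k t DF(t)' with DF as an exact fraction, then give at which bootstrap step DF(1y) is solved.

1 1 4751/5000
2 2 9353/10000
DF(1y) is solved at step 1

step 1 [1y] zero: DF = P = 4751/5000 ≈ 0.950200
step 2 [2y] swap r/1=647/18855: DF=(1 − 647/18855·(0.950200))/(1+647/18855) = 9353/10000 ≈ 0.935300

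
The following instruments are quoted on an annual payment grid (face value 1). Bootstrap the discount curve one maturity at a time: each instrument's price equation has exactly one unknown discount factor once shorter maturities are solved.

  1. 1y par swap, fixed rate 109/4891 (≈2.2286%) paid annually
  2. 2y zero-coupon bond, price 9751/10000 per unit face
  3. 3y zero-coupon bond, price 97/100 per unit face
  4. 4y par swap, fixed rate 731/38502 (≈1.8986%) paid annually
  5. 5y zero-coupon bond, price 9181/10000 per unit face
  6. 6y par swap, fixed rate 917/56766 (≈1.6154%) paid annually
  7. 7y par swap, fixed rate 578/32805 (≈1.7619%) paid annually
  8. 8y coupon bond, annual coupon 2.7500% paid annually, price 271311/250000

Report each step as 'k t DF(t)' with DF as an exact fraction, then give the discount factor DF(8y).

1 1 4891/5000
2 2 9751/10000
3 3 97/100
4 4 9269/10000
5 5 9181/10000
6 6 9083/10000
7 7 2211/2500
8 8 4403/5000
DF(8y) = 4403/5000 ≈ 0.880600

step 1 [1y] swap r/1=109/4891: DF=(1 − 109/4891·(0))/(1+109/4891) = 4891/5000 ≈ 0.978200
step 2 [2y] zero: DF = P = 9751/10000 ≈ 0.975100
step 3 [3y] zero: DF = P = 97/100 ≈ 0.970000
step 4 [4y] swap r/1=731/38502: DF=(1 − 731/38502·(0.978200+0.975100+0.970000))/(1+731/38502) = 9269/10000 ≈ 0.926900
step 5 [5y] zero: DF = P = 9181/10000 ≈ 0.918100
step 6 [6y] swap r/1=917/56766: DF=(1 − 917/56766·(0.978200+0.975100+0.970000+0.926900+0.918100))/(1+917/56766) = 9083/10000 ≈ 0.908300
step 7 [7y] swap r/1=578/32805: DF=(1 − 578/32805·(0.978200+0.975100+0.970000+0.926900+0.918100+0.908300))/(1+578/32805) = 2211/2500 ≈ 0.884400
step 8 [8y] bond c/1=11/400: DF=(271311/250000 − 11/400·(0.978200+0.975100+0.970000+0.926900+0.918100+0.908300+0.884400))/(1+11/400) = 4403/5000 ≈ 0.880600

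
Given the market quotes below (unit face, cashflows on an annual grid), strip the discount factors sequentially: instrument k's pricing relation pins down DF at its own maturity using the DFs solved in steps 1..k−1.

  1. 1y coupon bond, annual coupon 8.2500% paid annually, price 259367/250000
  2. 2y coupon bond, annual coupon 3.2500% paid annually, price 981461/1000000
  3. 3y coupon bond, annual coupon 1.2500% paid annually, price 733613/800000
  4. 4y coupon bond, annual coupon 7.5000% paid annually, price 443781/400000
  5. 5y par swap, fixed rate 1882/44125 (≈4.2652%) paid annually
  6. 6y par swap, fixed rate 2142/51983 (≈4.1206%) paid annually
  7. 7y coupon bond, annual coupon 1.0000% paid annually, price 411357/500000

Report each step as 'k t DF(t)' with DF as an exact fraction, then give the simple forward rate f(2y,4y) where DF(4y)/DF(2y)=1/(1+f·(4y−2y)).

1 1 599/625
2 2 2301/2500
3 3 353/400
4 4 4197/5000
5 5 4059/5000
6 6 3929/5000
7 7 7631/10000
f(2y,4y) = ((2301/2500)/(4197/5000) − 1)/(2) = 135/2798 ≈ 4.8249%

step 1 [1y] bond c/1=33/400: DF=(259367/250000 − 33/400·(0))/(1+33/400) = 599/625 ≈ 0.958400
step 2 [2y] bond c/1=13/400: DF=(981461/1000000 − 13/400·(0.958400))/(1+13/400) = 2301/2500 ≈ 0.920400
step 3 [3y] bond c/1=1/80: DF=(733613/800000 − 1/80·(0.958400+0.920400))/(1+1/80) = 353/400 ≈ 0.882500
step 4 [4y] bond c/1=3/40: DF=(443781/400000 − 3/40·(0.958400+0.920400+0.882500))/(1+3/40) = 4197/5000 ≈ 0.839400
step 5 [5y] swap r/1=1882/44125: DF=(1 − 1882/44125·(0.958400+0.920400+0.882500+0.839400))/(1+1882/44125) = 4059/5000 ≈ 0.811800
step 6 [6y] swap r/1=2142/51983: DF=(1 − 2142/51983·(0.958400+0.920400+0.882500+0.839400+0.811800))/(1+2142/51983) = 3929/5000 ≈ 0.785800
step 7 [7y] bond c/1=1/100: DF=(411357/500000 − 1/100·(0.958400+0.920400+0.882500+0.839400+0.811800+0.785800))/(1+1/100) = 7631/10000 ≈ 0.763100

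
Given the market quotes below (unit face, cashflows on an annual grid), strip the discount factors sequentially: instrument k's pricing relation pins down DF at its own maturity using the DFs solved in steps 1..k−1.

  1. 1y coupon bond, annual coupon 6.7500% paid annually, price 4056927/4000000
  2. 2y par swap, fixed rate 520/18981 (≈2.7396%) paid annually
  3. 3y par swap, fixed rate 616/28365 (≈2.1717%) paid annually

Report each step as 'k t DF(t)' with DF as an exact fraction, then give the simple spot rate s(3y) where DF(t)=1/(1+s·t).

step 1 [1y] bond c/1=27/400: DF=(4056927/4000000 − 27/400·(0))/(1+27/400) = 9501/10000 ≈ 0.950100
step 2 [2y] swap r/1=520/18981: DF=(1 − 520/18981·(0.950100))/(1+520/18981) = 237/250 ≈ 0.948000
step 3 [3y] swap r/1=616/28365: DF=(1 − 616/28365·(0.950100+0.948000))/(1+616/28365) = 1173/1250 ≈ 0.938400

1 1 9501/10000
2 2 237/250
3 3 1173/1250
s(3y) = (1/(1173/1250) − 1)/(3) = 77/3519 ≈ 2.1881%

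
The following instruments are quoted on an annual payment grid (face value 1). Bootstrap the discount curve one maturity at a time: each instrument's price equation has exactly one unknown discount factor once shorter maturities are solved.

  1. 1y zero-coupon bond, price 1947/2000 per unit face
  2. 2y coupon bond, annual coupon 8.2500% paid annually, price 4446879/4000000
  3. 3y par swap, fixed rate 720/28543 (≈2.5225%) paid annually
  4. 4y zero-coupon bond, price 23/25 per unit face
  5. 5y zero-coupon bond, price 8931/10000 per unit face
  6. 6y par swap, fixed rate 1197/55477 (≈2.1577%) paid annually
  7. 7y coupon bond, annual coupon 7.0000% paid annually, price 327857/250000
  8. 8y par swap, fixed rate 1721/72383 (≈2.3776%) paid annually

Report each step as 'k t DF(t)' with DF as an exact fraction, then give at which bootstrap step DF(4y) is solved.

1 1 1947/2000
2 2 1191/1250
3 3 116/125
4 4 23/25
5 5 8931/10000
6 6 8803/10000
7 7 8627/10000
8 8 8279/10000
DF(4y) is solved at step 4

step 1 [1y] zero: DF = P = 1947/2000 ≈ 0.973500
step 2 [2y] bond c/1=33/400: DF=(4446879/4000000 − 33/400·(0.973500))/(1+33/400) = 1191/1250 ≈ 0.952800
step 3 [3y] swap r/1=720/28543: DF=(1 − 720/28543·(0.973500+0.952800))/(1+720/28543) = 116/125 ≈ 0.928000
step 4 [4y] zero: DF = P = 23/25 ≈ 0.920000
step 5 [5y] zero: DF = P = 8931/10000 ≈ 0.893100
step 6 [6y] swap r/1=1197/55477: DF=(1 − 1197/55477·(0.973500+0.952800+0.928000+0.920000+0.893100))/(1+1197/55477) = 8803/10000 ≈ 0.880300
step 7 [7y] bond c/1=7/100: DF=(327857/250000 − 7/100·(0.973500+0.952800+0.928000+0.920000+0.893100+0.880300))/(1+7/100) = 8627/10000 ≈ 0.862700
step 8 [8y] swap r/1=1721/72383: DF=(1 − 1721/72383·(0.973500+0.952800+0.928000+0.920000+0.893100+0.880300+0.862700))/(1+1721/72383) = 8279/10000 ≈ 0.827900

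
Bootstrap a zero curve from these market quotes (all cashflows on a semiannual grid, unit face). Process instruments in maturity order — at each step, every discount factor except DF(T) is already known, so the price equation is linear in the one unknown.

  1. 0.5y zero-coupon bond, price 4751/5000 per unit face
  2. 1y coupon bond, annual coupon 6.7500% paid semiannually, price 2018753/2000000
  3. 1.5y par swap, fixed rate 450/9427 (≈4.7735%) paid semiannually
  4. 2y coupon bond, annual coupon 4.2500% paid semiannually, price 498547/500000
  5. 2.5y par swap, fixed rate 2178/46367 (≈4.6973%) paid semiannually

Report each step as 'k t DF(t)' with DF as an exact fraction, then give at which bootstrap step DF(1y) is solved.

1 1/2 4751/5000
2 1 4727/5000
3 3/2 373/400
4 2 367/400
5 5/2 8911/10000
DF(1y) is solved at step 2

step 1 [0.5y] zero: DF = P = 4751/5000 ≈ 0.950200
step 2 [1y] bond c/2=27/800: DF=(2018753/2000000 − 27/800·(0.950200))/(1+27/800) = 4727/5000 ≈ 0.945400
step 3 [1.5y] swap r/2=225/9427: DF=(1 − 225/9427·(0.950200+0.945400))/(1+225/9427) = 373/400 ≈ 0.932500
step 4 [2y] bond c/2=17/800: DF=(498547/500000 − 17/800·(0.950200+0.945400+0.932500))/(1+17/800) = 367/400 ≈ 0.917500
step 5 [2.5y] swap r/2=1089/46367: DF=(1 − 1089/46367·(0.950200+0.945400+0.932500+0.917500))/(1+1089/46367) = 8911/10000 ≈ 0.891100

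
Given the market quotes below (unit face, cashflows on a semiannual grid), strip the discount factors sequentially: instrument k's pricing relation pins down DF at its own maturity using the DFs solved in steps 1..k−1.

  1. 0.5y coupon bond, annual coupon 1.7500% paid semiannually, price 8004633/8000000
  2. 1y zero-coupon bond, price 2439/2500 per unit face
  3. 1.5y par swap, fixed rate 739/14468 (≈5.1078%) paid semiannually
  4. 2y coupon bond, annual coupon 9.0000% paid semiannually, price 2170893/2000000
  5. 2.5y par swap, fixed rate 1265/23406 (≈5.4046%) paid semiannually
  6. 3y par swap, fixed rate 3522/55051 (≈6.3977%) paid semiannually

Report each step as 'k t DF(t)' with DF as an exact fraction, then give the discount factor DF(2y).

1 1/2 9919/10000
2 1 2439/2500
3 3/2 9261/10000
4 2 9141/10000
5 5/2 1747/2000
6 3 8239/10000
DF(2y) = 9141/10000 ≈ 0.914100

step 1 [0.5y] bond c/2=7/800: DF=(8004633/8000000 − 7/800·(0))/(1+7/800) = 9919/10000 ≈ 0.991900
step 2 [1y] zero: DF = P = 2439/2500 ≈ 0.975600
step 3 [1.5y] swap r/2=739/28936: DF=(1 − 739/28936·(0.991900+0.975600))/(1+739/28936) = 9261/10000 ≈ 0.926100
step 4 [2y] bond c/2=9/200: DF=(2170893/2000000 − 9/200·(0.991900+0.975600+0.926100))/(1+9/200) = 9141/10000 ≈ 0.914100
step 5 [2.5y] swap r/2=1265/46812: DF=(1 − 1265/46812·(0.991900+0.975600+0.926100+0.914100))/(1+1265/46812) = 1747/2000 ≈ 0.873500
step 6 [3y] swap r/2=1761/55051: DF=(1 − 1761/55051·(0.991900+0.975600+0.926100+0.914100+0.873500))/(1+1761/55051) = 8239/10000 ≈ 0.823900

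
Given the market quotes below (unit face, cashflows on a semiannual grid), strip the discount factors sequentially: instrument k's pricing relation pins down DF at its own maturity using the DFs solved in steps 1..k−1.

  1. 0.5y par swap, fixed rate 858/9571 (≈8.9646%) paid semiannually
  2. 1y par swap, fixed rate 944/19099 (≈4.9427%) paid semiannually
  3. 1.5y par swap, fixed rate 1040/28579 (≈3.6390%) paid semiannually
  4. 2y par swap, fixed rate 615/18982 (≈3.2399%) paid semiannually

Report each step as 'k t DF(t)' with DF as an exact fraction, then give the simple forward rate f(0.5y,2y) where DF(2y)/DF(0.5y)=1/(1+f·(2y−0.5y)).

1 1/2 9571/10000
2 1 1191/1250
3 3/2 237/250
4 2 1877/2000
f(0.5y,2y) = ((9571/10000)/(1877/2000) − 1)/(3/2) = 124/9385 ≈ 1.3213%

step 1 [0.5y] swap r/2=429/9571: DF=(1 − 429/9571·(0))/(1+429/9571) = 9571/10000 ≈ 0.957100
step 2 [1y] swap r/2=472/19099: DF=(1 − 472/19099·(0.957100))/(1+472/19099) = 1191/1250 ≈ 0.952800
step 3 [1.5y] swap r/2=520/28579: DF=(1 − 520/28579·(0.957100+0.952800))/(1+520/28579) = 237/250 ≈ 0.948000
step 4 [2y] swap r/2=615/37964: DF=(1 − 615/37964·(0.957100+0.952800+0.948000))/(1+615/37964) = 1877/2000 ≈ 0.938500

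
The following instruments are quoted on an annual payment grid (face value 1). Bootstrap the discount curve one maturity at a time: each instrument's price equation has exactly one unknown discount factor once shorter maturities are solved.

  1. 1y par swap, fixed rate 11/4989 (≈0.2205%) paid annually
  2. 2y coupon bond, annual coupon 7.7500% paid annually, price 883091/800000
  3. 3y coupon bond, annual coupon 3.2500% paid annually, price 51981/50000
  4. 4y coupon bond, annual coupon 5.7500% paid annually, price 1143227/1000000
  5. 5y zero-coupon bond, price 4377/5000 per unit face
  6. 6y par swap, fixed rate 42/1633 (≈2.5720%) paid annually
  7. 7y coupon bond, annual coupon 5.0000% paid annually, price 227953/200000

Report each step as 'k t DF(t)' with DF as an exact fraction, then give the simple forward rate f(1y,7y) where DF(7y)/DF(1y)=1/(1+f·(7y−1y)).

1 1 4989/5000
2 2 9527/10000
3 3 1891/2000
4 4 2309/2500
5 5 4377/5000
6 6 2143/2500
7 7 8211/10000
f(1y,7y) = ((4989/5000)/(8211/10000) − 1)/(6) = 589/16422 ≈ 3.5867%

step 1 [1y] swap r/1=11/4989: DF=(1 − 11/4989·(0))/(1+11/4989) = 4989/5000 ≈ 0.997800
step 2 [2y] bond c/1=31/400: DF=(883091/800000 − 31/400·(0.997800))/(1+31/400) = 9527/10000 ≈ 0.952700
step 3 [3y] bond c/1=13/400: DF=(51981/50000 − 13/400·(0.997800+0.952700))/(1+13/400) = 1891/2000 ≈ 0.945500
step 4 [4y] bond c/1=23/400: DF=(1143227/1000000 − 23/400·(0.997800+0.952700+0.945500))/(1+23/400) = 2309/2500 ≈ 0.923600
step 5 [5y] zero: DF = P = 4377/5000 ≈ 0.875400
step 6 [6y] swap r/1=42/1633: DF=(1 − 42/1633·(0.997800+0.952700+0.945500+0.923600+0.875400))/(1+42/1633) = 2143/2500 ≈ 0.857200
step 7 [7y] bond c/1=1/20: DF=(227953/200000 − 1/20·(0.997800+0.952700+0.945500+0.923600+0.875400+0.857200))/(1+1/20) = 8211/10000 ≈ 0.821100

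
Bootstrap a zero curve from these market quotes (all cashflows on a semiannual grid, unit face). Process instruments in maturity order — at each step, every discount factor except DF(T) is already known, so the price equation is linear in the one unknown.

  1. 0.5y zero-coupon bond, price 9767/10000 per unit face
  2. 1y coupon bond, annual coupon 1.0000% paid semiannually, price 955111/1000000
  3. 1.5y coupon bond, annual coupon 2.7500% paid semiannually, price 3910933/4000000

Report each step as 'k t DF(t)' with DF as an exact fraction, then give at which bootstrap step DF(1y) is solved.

1 1/2 9767/10000
2 1 1891/2000
3 3/2 1173/1250
DF(1y) is solved at step 2

step 1 [0.5y] zero: DF = P = 9767/10000 ≈ 0.976700
step 2 [1y] bond c/2=1/200: DF=(955111/1000000 − 1/200·(0.976700))/(1+1/200) = 1891/2000 ≈ 0.945500
step 3 [1.5y] bond c/2=11/800: DF=(3910933/4000000 − 11/800·(0.976700+0.945500))/(1+11/800) = 1173/1250 ≈ 0.938400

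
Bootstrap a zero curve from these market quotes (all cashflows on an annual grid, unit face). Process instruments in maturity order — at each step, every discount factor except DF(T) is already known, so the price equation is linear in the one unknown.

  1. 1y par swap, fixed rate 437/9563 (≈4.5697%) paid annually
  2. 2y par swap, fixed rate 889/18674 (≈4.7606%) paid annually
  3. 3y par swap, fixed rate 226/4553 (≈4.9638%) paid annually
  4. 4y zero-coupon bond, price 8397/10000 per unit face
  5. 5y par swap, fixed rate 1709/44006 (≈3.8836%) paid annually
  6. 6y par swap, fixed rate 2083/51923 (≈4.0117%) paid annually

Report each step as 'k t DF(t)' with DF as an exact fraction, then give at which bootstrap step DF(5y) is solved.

1 1 9563/10000
2 2 9111/10000
3 3 2161/2500
4 4 8397/10000
5 5 8291/10000
6 6 7917/10000
DF(5y) is solved at step 5

step 1 [1y] swap r/1=437/9563: DF=(1 − 437/9563·(0))/(1+437/9563) = 9563/10000 ≈ 0.956300
step 2 [2y] swap r/1=889/18674: DF=(1 − 889/18674·(0.956300))/(1+889/18674) = 9111/10000 ≈ 0.911100
step 3 [3y] swap r/1=226/4553: DF=(1 − 226/4553·(0.956300+0.911100))/(1+226/4553) = 2161/2500 ≈ 0.864400
step 4 [4y] zero: DF = P = 8397/10000 ≈ 0.839700
step 5 [5y] swap r/1=1709/44006: DF=(1 − 1709/44006·(0.956300+0.911100+0.864400+0.839700))/(1+1709/44006) = 8291/10000 ≈ 0.829100
step 6 [6y] swap r/1=2083/51923: DF=(1 − 2083/51923·(0.956300+0.911100+0.864400+0.839700+0.829100))/(1+2083/51923) = 7917/10000 ≈ 0.791700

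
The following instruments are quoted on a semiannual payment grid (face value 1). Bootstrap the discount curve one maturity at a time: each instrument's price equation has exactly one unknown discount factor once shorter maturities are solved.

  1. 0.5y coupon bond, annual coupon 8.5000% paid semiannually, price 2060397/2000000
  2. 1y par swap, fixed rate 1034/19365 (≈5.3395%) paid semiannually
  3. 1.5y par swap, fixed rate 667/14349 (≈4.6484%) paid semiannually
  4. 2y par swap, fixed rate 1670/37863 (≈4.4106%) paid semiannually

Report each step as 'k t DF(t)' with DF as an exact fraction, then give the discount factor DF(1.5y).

step 1 [0.5y] bond c/2=17/400: DF=(2060397/2000000 − 17/400·(0))/(1+17/400) = 4941/5000 ≈ 0.988200
step 2 [1y] swap r/2=517/19365: DF=(1 − 517/19365·(0.988200))/(1+517/19365) = 9483/10000 ≈ 0.948300
step 3 [1.5y] swap r/2=667/28698: DF=(1 − 667/28698·(0.988200+0.948300))/(1+667/28698) = 9333/10000 ≈ 0.933300
step 4 [2y] swap r/2=835/37863: DF=(1 − 835/37863·(0.988200+0.948300+0.933300))/(1+835/37863) = 1833/2000 ≈ 0.916500

1 1/2 4941/5000
2 1 9483/10000
3 3/2 9333/10000
4 2 1833/2000
DF(1.5y) = 9333/10000 ≈ 0.933300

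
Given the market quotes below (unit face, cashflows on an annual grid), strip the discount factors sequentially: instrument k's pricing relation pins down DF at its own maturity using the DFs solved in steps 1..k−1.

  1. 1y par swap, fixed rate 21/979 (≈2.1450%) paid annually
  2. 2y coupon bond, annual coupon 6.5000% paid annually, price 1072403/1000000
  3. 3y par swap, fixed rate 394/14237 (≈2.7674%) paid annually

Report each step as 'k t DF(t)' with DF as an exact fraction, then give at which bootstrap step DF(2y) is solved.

1 1 979/1000
2 2 592/625
3 3 2303/2500
DF(2y) is solved at step 2

step 1 [1y] swap r/1=21/979: DF=(1 − 21/979·(0))/(1+21/979) = 979/1000 ≈ 0.979000
step 2 [2y] bond c/1=13/200: DF=(1072403/1000000 − 13/200·(0.979000))/(1+13/200) = 592/625 ≈ 0.947200
step 3 [3y] swap r/1=394/14237: DF=(1 − 394/14237·(0.979000+0.947200))/(1+394/14237) = 2303/2500 ≈ 0.921200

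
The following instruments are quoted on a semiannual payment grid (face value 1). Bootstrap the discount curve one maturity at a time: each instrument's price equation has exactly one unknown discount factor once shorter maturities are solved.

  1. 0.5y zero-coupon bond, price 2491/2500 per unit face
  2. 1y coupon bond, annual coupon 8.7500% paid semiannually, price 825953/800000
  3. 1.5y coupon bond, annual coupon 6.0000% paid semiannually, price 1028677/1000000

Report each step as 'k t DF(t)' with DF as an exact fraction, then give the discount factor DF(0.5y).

step 1 [0.5y] zero: DF = P = 2491/2500 ≈ 0.996400
step 2 [1y] bond c/2=7/160: DF=(825953/800000 − 7/160·(0.996400))/(1+7/160) = 4737/5000 ≈ 0.947400
step 3 [1.5y] bond c/2=3/100: DF=(1028677/1000000 − 3/100·(0.996400+0.947400))/(1+3/100) = 9421/10000 ≈ 0.942100

1 1/2 2491/2500
2 1 4737/5000
3 3/2 9421/10000
DF(0.5y) = 2491/2500 ≈ 0.996400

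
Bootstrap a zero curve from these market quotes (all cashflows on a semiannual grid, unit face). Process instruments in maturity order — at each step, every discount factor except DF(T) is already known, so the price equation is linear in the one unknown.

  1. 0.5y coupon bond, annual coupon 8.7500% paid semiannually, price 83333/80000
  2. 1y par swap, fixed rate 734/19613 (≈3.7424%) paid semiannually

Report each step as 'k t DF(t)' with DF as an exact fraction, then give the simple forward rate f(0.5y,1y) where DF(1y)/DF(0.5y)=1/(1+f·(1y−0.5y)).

step 1 [0.5y] bond c/2=7/160: DF=(83333/80000 − 7/160·(0))/(1+7/160) = 499/500 ≈ 0.998000
step 2 [1y] swap r/2=367/19613: DF=(1 − 367/19613·(0.998000))/(1+367/19613) = 9633/10000 ≈ 0.963300

1 1/2 499/500
2 1 9633/10000
f(0.5y,1y) = ((499/500)/(9633/10000) − 1)/(1/2) = 694/9633 ≈ 7.2044%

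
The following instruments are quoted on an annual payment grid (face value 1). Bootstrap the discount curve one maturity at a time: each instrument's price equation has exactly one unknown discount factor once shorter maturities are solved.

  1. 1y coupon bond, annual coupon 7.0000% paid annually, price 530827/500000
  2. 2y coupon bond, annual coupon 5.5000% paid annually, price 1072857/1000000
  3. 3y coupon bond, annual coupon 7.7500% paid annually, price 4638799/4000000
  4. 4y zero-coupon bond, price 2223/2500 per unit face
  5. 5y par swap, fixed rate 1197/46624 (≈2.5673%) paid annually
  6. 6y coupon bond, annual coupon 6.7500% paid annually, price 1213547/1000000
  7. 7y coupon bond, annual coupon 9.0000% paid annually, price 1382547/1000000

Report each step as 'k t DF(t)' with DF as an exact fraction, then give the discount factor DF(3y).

step 1 [1y] bond c/1=7/100: DF=(530827/500000 − 7/100·(0))/(1+7/100) = 4961/5000 ≈ 0.992200
step 2 [2y] bond c/1=11/200: DF=(1072857/1000000 − 11/200·(0.992200))/(1+11/200) = 2413/2500 ≈ 0.965200
step 3 [3y] bond c/1=31/400: DF=(4638799/4000000 − 31/400·(0.992200+0.965200))/(1+31/400) = 1871/2000 ≈ 0.935500
step 4 [4y] zero: DF = P = 2223/2500 ≈ 0.889200
step 5 [5y] swap r/1=1197/46624: DF=(1 − 1197/46624·(0.992200+0.965200+0.935500+0.889200))/(1+1197/46624) = 8803/10000 ≈ 0.880300
step 6 [6y] bond c/1=27/400: DF=(1213547/1000000 − 27/400·(0.992200+0.965200+0.935500+0.889200+0.880300))/(1+27/400) = 421/500 ≈ 0.842000
step 7 [7y] bond c/1=9/100: DF=(1382547/1000000 − 9/100·(0.992200+0.965200+0.935500+0.889200+0.880300+0.842000))/(1+9/100) = 8139/10000 ≈ 0.813900

1 1 4961/5000
2 2 2413/2500
3 3 1871/2000
4 4 2223/2500
5 5 8803/10000
6 6 421/500
7 7 8139/10000
DF(3y) = 1871/2000 ≈ 0.935500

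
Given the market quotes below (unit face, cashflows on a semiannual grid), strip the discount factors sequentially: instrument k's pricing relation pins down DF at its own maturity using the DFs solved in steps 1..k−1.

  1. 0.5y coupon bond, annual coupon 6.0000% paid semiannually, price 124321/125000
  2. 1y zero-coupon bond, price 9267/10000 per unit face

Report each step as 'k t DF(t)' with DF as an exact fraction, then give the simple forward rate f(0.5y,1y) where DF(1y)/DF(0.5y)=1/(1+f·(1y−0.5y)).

step 1 [0.5y] bond c/2=3/100: DF=(124321/125000 − 3/100·(0))/(1+3/100) = 1207/1250 ≈ 0.965600
step 2 [1y] zero: DF = P = 9267/10000 ≈ 0.926700

1 1/2 1207/1250
2 1 9267/10000
f(0.5y,1y) = ((1207/1250)/(9267/10000) − 1)/(1/2) = 778/9267 ≈ 8.3954%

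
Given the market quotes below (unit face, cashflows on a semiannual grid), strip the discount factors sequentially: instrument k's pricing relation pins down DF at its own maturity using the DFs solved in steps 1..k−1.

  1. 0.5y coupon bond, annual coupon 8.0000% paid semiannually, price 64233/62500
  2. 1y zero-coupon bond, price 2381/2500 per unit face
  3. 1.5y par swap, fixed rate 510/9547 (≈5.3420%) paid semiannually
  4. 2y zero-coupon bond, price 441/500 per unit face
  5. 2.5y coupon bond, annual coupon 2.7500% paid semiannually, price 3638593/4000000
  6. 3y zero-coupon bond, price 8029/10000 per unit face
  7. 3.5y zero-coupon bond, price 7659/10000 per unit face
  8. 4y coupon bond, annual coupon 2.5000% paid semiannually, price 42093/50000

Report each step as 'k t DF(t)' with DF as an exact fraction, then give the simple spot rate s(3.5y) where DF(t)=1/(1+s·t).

step 1 [0.5y] bond c/2=1/25: DF=(64233/62500 − 1/25·(0))/(1+1/25) = 4941/5000 ≈ 0.988200
step 2 [1y] zero: DF = P = 2381/2500 ≈ 0.952400
step 3 [1.5y] swap r/2=255/9547: DF=(1 − 255/9547·(0.988200+0.952400))/(1+255/9547) = 1847/2000 ≈ 0.923500
step 4 [2y] zero: DF = P = 441/500 ≈ 0.882000
step 5 [2.5y] bond c/2=11/800: DF=(3638593/4000000 − 11/800·(0.988200+0.952400+0.923500+0.882000))/(1+11/800) = 1693/2000 ≈ 0.846500
step 6 [3y] zero: DF = P = 8029/10000 ≈ 0.802900
step 7 [3.5y] zero: DF = P = 7659/10000 ≈ 0.765900
step 8 [4y] bond c/2=1/80: DF=(42093/50000 − 1/80·(0.988200+0.952400+0.923500+0.882000+0.846500+0.802900+0.765900))/(1+1/80) = 3777/5000 ≈ 0.755400

1 1/2 4941/5000
2 1 2381/2500
3 3/2 1847/2000
4 2 441/500
5 5/2 1693/2000
6 3 8029/10000
7 7/2 7659/10000
8 4 3777/5000
s(3.5y) = (1/(7659/10000) − 1)/(7/2) = 4682/53613 ≈ 8.7330%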